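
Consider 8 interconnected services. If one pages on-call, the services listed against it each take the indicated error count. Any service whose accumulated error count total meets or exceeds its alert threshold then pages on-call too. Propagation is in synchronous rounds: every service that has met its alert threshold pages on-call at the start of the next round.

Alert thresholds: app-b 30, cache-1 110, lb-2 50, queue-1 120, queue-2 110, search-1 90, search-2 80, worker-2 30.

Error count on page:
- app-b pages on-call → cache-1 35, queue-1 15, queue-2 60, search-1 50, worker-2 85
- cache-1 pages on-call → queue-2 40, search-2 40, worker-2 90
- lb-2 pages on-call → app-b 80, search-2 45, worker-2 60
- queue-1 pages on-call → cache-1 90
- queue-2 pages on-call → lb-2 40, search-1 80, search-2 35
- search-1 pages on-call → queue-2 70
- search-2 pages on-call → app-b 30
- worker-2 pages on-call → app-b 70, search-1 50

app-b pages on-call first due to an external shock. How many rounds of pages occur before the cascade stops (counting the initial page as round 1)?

Round 1 — app-b pages on-call (initial).
  cache-1: +35 → 35 < 110
  queue-1: +15 → 15 < 120
  queue-2: +60 → 60 < 110
  search-1: +50 → 50 < 90
  worker-2: +85 → 85 ≥ 30
Round 2 — worker-2 pages on-call.
  search-1: +50 → 100 ≥ 90
Round 3 — search-1 pages on-call.
  queue-2: +70 → 130 ≥ 110
Round 4 — queue-2 pages on-call.
  lb-2: +40 → 40 < 50
  search-2: +35 → 35 < 80
No further pages.

4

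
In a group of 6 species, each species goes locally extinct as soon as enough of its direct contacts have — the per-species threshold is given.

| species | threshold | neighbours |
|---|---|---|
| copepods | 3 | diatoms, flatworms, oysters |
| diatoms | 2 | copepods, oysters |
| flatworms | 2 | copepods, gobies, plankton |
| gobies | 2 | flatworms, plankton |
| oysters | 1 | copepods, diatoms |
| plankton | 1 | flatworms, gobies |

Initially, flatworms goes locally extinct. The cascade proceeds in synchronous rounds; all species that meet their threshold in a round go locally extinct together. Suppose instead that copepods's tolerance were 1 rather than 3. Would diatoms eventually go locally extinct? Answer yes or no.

yes

With copepods's tolerance at 1:
Round 1 — flatworms goes locally extinct (initial).
Round 2 — checking thresholds:
  copepods: 1 of 3 neighbours ≥ 1, goes locally extinct.
  gobies: 1 of 2 neighbours < 2, below threshold.
  plankton: 1 of 2 neighbours ≥ 1, goes locally extinct.
Round 3 — checking thresholds:
  diatoms: 1 of 2 neighbours < 2, below threshold.
  gobies: 2 of 2 neighbours ≥ 2, goes locally extinct.
  oysters: 1 of 2 neighbours ≥ 1, goes locally extinct.
Round 4 — checking thresholds:
  diatoms: 2 of 2 neighbours ≥ 2, goes locally extinct.
Round 5 — no new extinctions; cascade stops.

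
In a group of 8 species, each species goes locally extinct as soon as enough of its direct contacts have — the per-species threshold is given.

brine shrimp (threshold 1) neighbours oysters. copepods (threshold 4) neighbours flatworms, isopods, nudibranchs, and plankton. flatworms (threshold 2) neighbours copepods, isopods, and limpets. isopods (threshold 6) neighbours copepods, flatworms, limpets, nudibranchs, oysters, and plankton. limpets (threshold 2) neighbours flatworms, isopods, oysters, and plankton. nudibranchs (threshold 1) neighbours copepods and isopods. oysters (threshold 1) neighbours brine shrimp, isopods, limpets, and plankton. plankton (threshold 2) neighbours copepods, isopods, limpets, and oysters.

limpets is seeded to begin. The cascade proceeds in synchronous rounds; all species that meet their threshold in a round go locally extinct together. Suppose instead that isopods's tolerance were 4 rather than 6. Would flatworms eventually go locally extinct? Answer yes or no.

With isopods's tolerance at 4:
Round 1 — limpets goes locally extinct (initial).
Round 2 — checking thresholds:
  flatworms: 1 of 3 neighbours < 2, holds.
  isopods: 1 of 6 neighbours < 4, holds.
  oysters: 1 of 4 neighbours ≥ 1, goes locally extinct.
  plankton: 1 of 4 neighbours < 2, holds.
Round 3 — checking thresholds:
  brine shrimp: 1 of 1 neighbours ≥ 1, goes locally extinct.
  flatworms: 1 of 3 neighbours < 2, holds.
  isopods: 2 of 6 neighbours < 4, holds.
  plankton: 2 of 4 neighbours ≥ 2, goes locally extinct.
Round 4 — no new extinctions; cascade stops.

no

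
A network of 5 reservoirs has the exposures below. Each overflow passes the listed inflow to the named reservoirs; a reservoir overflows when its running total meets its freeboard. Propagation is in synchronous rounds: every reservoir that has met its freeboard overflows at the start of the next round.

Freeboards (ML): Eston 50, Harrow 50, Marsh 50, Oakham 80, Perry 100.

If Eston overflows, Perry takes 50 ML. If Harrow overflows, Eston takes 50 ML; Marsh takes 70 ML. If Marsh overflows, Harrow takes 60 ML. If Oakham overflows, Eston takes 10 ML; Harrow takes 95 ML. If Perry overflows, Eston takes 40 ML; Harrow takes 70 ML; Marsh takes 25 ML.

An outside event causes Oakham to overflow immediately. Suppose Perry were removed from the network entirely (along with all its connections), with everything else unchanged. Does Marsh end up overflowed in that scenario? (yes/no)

With Perry removed:
Round 1 — Oakham overflows (initial).
  Eston: +10 → 10 < 50
  Harrow: +95 → 95 ≥ 50
Round 2 — Harrow overflows.
  Eston: +50 → 60 ≥ 50
  Marsh: +70 → 70 ≥ 50
Round 3 — Eston, Marsh overflow.
No further overflows.

yes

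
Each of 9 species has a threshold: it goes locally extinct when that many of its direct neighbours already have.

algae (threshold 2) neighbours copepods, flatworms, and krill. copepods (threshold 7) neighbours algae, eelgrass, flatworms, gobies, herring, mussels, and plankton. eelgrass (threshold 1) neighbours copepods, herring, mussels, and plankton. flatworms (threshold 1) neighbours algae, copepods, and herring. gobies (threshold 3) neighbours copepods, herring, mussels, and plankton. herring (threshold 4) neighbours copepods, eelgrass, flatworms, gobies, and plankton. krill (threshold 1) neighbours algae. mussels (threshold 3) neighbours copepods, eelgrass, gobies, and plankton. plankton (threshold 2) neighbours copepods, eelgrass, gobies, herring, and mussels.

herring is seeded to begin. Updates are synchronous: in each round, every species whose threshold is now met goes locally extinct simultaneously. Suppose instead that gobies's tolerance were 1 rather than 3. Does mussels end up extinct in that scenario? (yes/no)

With gobies's tolerance at 1:
Round 1 — herring goes locally extinct (initial).
Round 2 — checking thresholds:
  copepods: 1 of 7 neighbours < 7, holds.
  eelgrass: 1 of 4 neighbours ≥ 1, goes locally extinct.
  flatworms: 1 of 3 neighbours ≥ 1, goes locally extinct.
  gobies: 1 of 4 neighbours ≥ 1, goes locally extinct.
  plankton: 1 of 5 neighbours < 2, holds.
Round 3 — checking thresholds:
  algae: 1 of 3 neighbours < 2, holds.
  copepods: 4 of 7 neighbours < 7, holds.
  mussels: 2 of 4 neighbours < 3, holds.
  plankton: 3 of 5 neighbours ≥ 2, goes locally extinct.
Round 4 — checking thresholds:
  algae: 1 of 3 neighbours < 2, holds.
  copepods: 5 of 7 neighbours < 7, holds.
  mussels: 3 of 4 neighbours ≥ 3, goes locally extinct.
Round 5 — no new extinctions; cascade stops.

yes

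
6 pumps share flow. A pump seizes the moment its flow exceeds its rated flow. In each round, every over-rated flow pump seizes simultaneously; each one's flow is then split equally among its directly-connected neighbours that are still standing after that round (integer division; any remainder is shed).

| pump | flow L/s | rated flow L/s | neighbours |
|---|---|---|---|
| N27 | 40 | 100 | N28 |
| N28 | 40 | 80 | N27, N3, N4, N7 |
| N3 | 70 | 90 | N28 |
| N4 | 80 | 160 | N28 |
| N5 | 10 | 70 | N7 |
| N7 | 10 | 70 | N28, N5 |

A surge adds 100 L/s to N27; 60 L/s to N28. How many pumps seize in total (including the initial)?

Round 1 — N27 at 140 > 100; N28 at 100 > 80. N27, N28 seize.
  N27 sheds 140 L/s: no online neighbours, lost.
  N28 sheds 100 L/s to N3, N4, N7: 33 each (1 lost).
    N3: 70+33 = 103 > 90
    N4: 80+33 = 113 ≤ 160
    N7: 10+33 = 43 ≤ 70
Round 2 — N3 seizes.
  N3 sheds 103 L/s: no online neighbours, lost.
No further seizures.

3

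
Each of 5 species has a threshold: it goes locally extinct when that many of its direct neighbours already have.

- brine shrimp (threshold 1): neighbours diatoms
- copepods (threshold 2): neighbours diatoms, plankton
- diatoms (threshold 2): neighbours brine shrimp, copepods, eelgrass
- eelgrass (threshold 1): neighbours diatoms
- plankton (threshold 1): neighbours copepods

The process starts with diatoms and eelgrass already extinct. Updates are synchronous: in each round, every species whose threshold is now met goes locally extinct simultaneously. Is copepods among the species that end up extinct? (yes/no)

no

Round 1 — diatoms, eelgrass go locally extinct (initial).
Round 2 — checking thresholds:
  brine shrimp: 1 of 1 neighbours ≥ 1, goes locally extinct.
  copepods: 1 of 2 neighbours < 2, below threshold.
Round 3 — no new extinctions; cascade stops.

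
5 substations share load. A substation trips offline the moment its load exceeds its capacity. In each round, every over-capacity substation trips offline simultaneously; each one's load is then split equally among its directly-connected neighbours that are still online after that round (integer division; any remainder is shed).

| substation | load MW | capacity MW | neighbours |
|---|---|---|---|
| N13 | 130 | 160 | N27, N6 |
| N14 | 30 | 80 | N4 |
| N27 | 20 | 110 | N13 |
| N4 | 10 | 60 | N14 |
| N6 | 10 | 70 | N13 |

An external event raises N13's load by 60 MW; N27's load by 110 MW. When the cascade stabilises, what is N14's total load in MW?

30

Round 1 — N13 at 190 > 160; N27 at 130 > 110. N13, N27 trip offline.
  N13 sheds 190 MW to N6: 190 each.
    N6: 10+190 = 200 > 70
  N27 sheds 130 MW: no online neighbours, lost.
Round 2 — N6 trips offline.
  N6 sheds 200 MW: no online neighbours, lost.
No further trips.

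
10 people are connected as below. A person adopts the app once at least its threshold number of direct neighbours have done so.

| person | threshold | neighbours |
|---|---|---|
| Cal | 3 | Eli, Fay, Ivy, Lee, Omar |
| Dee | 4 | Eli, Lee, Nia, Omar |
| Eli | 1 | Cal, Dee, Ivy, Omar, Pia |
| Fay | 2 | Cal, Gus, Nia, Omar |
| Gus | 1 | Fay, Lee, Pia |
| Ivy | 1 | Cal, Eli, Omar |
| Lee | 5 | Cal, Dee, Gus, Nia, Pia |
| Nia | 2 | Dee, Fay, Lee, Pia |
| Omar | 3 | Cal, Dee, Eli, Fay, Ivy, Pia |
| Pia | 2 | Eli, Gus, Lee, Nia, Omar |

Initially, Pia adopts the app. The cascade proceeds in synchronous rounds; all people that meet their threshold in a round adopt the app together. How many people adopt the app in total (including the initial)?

8

Round 1 — Pia adopts the app (initial).
Round 2 — checking thresholds:
  Eli: 1 of 5 neighbours ≥ 1, adopts the app.
  Gus: 1 of 3 neighbours ≥ 1, adopts the app.
  Lee: 1 of 5 neighbours < 5, not yet.
  Nia: 1 of 4 neighbours < 2, not yet.
  Omar: 1 of 6 neighbours < 3, not yet.
Round 3 — checking thresholds:
  Cal: 1 of 5 neighbours < 3, not yet.
  Dee: 1 of 4 neighbours < 4, not yet.
  Fay: 1 of 4 neighbours < 2, not yet.
  Ivy: 1 of 3 neighbours ≥ 1, adopts the app.
  Lee: 2 of 5 neighbours < 5, not yet.
  Nia: 1 of 4 neighbours < 2, not yet.
  Omar: 2 of 6 neighbours < 3, not yet.
Round 4 — checking thresholds:
  Cal: 2 of 5 neighbours < 3, not yet.
  Dee: 1 of 4 neighbours < 4, not yet.
  Fay: 1 of 4 neighbours < 2, not yet.
  Lee: 2 of 5 neighbours < 5, not yet.
  Nia: 1 of 4 neighbours < 2, not yet.
  Omar: 3 of 6 neighbours ≥ 3, adopts the app.
Round 5 — checking thresholds:
  Cal: 3 of 5 neighbours ≥ 3, adopts the app.
  Dee: 2 of 4 neighbours < 4, not yet.
  Fay: 2 of 4 neighbours ≥ 2, adopts the app.
  Lee: 2 of 5 neighbours < 5, not yet.
  Nia: 1 of 4 neighbours < 2, not yet.
Round 6 — checking thresholds:
  Dee: 2 of 4 neighbours < 4, not yet.
  Lee: 3 of 5 neighbours < 5, not yet.
  Nia: 2 of 4 neighbours ≥ 2, adopts the app.
Round 7 — no new adoptions; cascade stops.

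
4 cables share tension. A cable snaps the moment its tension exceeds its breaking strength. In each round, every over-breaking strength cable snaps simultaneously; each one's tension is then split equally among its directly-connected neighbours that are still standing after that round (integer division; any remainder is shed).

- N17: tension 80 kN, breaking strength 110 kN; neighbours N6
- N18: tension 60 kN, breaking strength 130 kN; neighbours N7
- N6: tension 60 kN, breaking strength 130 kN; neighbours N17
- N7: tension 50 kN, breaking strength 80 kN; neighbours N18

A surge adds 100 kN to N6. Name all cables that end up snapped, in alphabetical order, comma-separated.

N17, N6

Round 1 — N6 at 160 > 130. N6 snaps.
  N6 sheds 160 kN to N17: 160 each.
    N17: 80+160 = 240 > 110
Round 2 — N17 snaps.
  N17 sheds 240 kN: no online neighbours, lost.
No further breaks.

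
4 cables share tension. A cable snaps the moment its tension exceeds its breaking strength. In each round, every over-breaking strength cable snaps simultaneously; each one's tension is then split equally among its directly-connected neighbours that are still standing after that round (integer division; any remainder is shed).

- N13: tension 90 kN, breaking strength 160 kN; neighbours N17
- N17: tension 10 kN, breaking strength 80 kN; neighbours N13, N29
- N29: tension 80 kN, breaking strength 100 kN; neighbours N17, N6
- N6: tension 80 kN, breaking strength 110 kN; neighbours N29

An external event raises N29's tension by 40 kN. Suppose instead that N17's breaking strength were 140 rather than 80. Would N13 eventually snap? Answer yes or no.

With N17's breaking strength at 140:
Round 1 — N29 at 120 > 100. N29 snaps.
  N29 sheds 120 kN to N17, N6: 60 each.
    N17: 10+60 = 70 ≤ 140
    N6: 80+60 = 140 > 110
Round 2 — N6 snaps.
  N6 sheds 140 kN: no online neighbours, lost.
No further breaks.

no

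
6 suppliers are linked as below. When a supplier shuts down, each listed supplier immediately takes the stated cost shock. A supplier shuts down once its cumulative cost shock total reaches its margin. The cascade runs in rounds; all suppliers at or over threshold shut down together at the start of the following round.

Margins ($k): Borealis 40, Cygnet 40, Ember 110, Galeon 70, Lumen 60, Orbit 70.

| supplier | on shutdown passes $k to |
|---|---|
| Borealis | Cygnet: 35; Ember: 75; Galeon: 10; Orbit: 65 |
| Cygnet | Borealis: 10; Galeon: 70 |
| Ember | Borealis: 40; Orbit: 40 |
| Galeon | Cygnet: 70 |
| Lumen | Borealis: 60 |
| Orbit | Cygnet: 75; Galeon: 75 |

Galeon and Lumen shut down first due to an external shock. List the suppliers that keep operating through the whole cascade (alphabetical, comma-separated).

Round 1 — Galeon, Lumen shut down (initial).
  Borealis: +60 → 60 ≥ 40
  Cygnet: +70 → 70 ≥ 40
Round 2 — Borealis, Cygnet shut down.
  Ember: +75 → 75 < 110
  Orbit: +65 → 65 < 70
No further shutdowns.

Ember, Orbit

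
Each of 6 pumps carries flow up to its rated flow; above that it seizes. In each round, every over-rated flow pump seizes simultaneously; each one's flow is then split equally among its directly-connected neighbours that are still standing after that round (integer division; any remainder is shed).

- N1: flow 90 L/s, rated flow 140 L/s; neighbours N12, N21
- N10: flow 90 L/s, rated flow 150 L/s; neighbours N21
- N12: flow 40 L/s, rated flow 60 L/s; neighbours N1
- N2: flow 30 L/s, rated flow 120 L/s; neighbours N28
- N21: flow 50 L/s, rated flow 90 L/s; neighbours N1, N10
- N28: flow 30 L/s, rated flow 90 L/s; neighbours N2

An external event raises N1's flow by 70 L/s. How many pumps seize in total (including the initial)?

Round 1 — N1 at 160 > 140. N1 seizes.
  N1 sheds 160 L/s to N12, N21: 80 each.
    N12: 40+80 = 120 > 60
    N21: 50+80 = 130 > 90
Round 2 — N12, N21 seize.
  N12 sheds 120 L/s: no online neighbours, lost.
  N21 sheds 130 L/s to N10: 130 each.
    N10: 90+130 = 220 > 150
Round 3 — N10 seizes.
  N10 sheds 220 L/s: no online neighbours, lost.
No further seizures.

4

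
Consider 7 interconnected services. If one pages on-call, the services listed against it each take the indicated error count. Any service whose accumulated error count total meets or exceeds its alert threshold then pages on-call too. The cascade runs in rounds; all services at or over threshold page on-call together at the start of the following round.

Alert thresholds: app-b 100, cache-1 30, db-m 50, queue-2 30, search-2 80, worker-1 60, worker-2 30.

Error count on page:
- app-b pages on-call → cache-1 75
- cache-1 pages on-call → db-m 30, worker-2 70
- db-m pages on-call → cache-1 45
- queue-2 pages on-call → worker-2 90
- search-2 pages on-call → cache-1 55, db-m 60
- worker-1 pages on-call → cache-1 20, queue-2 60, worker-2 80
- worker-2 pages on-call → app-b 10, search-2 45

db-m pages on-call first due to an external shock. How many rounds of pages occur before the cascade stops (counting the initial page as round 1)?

Round 1 — db-m pages on-call (initial).
  cache-1: +45 → 45 ≥ 30
Round 2 — cache-1 pages on-call.
  worker-2: +70 → 70 ≥ 30
Round 3 — worker-2 pages on-call.
  app-b: +10 → 10 < 100
  search-2: +45 → 45 < 80
No further pages.

3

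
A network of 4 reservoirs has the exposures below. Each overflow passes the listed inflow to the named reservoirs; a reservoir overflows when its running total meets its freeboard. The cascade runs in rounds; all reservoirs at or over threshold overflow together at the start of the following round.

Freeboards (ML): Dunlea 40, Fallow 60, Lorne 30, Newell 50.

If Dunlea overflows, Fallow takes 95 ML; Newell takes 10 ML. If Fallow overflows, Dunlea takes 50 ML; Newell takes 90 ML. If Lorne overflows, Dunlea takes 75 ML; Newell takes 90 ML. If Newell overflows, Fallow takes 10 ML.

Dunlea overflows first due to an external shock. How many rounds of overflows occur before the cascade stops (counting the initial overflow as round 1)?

Round 1 — Dunlea overflows (initial).
  Fallow: +95 → 95 ≥ 60
  Newell: +10 → 10 < 50
Round 2 — Fallow overflows.
  Newell: +90 → 100 ≥ 50
Round 3 — Newell overflows.
No further overflows.

3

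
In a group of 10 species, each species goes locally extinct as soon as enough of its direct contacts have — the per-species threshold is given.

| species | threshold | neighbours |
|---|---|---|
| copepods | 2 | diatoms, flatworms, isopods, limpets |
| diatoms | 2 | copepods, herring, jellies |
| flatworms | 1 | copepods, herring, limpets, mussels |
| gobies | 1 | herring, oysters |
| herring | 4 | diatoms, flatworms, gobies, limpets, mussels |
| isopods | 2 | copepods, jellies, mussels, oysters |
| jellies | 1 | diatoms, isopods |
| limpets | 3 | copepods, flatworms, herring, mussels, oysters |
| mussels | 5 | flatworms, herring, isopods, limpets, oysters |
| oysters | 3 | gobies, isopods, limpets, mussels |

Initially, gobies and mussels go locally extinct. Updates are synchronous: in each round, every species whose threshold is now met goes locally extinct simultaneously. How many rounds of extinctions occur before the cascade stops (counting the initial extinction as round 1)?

2

Round 1 — gobies, mussels go locally extinct (initial).
Round 2 — checking thresholds:
  flatworms: 1 of 4 neighbours ≥ 1, goes locally extinct.
  herring: 2 of 5 neighbours < 4, not yet.
  isopods: 1 of 4 neighbours < 2, not yet.
  limpets: 1 of 5 neighbours < 3, not yet.
  oysters: 2 of 4 neighbours < 3, not yet.
Round 3 — no new extinctions; cascade stops.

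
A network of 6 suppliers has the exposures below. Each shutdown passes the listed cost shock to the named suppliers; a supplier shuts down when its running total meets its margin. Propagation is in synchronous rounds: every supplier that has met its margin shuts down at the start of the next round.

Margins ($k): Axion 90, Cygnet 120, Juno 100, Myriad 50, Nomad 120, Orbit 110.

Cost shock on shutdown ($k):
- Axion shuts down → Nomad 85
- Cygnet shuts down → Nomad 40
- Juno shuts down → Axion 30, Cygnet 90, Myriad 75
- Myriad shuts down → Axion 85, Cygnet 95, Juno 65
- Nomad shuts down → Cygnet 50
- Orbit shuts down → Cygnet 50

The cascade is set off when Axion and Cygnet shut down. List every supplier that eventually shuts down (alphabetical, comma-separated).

Round 1 — Axion, Cygnet shut down (initial).
  Nomad: +85+40 → 125 ≥ 120
Round 2 — Nomad shuts down.
No further shutdowns.

Axion, Cygnet, Nomad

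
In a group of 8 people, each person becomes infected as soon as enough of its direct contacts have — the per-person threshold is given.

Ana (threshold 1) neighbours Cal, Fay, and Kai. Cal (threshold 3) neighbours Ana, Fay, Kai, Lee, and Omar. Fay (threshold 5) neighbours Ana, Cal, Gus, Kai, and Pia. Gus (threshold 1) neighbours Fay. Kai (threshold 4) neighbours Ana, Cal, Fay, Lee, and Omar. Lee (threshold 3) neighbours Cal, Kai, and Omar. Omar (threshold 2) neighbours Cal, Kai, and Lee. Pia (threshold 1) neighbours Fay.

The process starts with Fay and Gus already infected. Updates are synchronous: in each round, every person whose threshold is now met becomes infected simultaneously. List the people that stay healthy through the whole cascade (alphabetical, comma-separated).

Cal, Kai, Lee, Omar

Round 1 — Fay, Gus become infected (initial).
Round 2 — checking thresholds:
  Ana: 1 of 3 neighbours ≥ 1, becomes infected.
  Cal: 1 of 5 neighbours < 3, not yet.
  Kai: 1 of 5 neighbours < 4, not yet.
  Pia: 1 of 1 neighbours ≥ 1, becomes infected.
Round 3 — no new infections; cascade stops.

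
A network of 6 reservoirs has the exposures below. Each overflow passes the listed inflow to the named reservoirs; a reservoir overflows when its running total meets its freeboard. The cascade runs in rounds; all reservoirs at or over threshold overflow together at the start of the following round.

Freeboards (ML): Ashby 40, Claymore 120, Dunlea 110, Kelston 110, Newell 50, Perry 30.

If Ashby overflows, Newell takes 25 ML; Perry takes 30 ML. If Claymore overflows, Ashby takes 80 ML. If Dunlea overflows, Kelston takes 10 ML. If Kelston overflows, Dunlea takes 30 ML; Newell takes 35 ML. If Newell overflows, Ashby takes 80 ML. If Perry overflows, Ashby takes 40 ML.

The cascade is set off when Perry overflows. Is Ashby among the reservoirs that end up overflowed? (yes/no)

Round 1 — Perry overflows (initial).
  Ashby: +40 → 40 ≥ 40
Round 2 — Ashby overflows.
  Newell: +25 → 25 < 50
No further overflows.

yes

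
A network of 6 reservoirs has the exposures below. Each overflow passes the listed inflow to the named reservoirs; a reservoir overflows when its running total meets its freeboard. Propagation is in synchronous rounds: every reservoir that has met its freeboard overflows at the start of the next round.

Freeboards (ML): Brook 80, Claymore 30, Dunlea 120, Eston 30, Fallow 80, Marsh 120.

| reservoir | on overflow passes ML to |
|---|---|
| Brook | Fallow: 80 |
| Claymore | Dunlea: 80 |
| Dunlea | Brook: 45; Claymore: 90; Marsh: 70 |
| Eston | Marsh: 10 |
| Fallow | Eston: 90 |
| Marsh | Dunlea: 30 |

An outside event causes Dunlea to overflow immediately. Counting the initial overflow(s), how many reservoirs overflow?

2

Round 1 — Dunlea overflows (initial).
  Brook: +45 → 45 < 80
  Claymore: +90 → 90 ≥ 30
  Marsh: +70 → 70 < 120
Round 2 — Claymore overflows.
No further overflows.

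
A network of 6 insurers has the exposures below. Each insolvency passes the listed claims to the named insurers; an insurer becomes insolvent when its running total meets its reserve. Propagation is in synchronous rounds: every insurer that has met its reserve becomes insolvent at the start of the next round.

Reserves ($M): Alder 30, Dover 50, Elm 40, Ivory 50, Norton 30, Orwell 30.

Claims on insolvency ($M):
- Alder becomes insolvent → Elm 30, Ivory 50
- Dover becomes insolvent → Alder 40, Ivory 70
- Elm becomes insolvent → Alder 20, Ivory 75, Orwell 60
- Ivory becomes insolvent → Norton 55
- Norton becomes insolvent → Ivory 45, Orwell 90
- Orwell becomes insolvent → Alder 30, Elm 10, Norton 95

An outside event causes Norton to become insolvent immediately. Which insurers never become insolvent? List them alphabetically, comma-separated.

Round 1 — Norton becomes insolvent (initial).
  Ivory: +45 → 45 < 50
  Orwell: +90 → 90 ≥ 30
Round 2 — Orwell becomes insolvent.
  Alder: +30 → 30 ≥ 30
  Elm: +10 → 10 < 40
Round 3 — Alder becomes insolvent.
  Elm: +30 → 40 ≥ 40
  Ivory: +50 → 95 ≥ 50
Round 4 — Elm, Ivory become insolvent.
No further insolvencies.

Dover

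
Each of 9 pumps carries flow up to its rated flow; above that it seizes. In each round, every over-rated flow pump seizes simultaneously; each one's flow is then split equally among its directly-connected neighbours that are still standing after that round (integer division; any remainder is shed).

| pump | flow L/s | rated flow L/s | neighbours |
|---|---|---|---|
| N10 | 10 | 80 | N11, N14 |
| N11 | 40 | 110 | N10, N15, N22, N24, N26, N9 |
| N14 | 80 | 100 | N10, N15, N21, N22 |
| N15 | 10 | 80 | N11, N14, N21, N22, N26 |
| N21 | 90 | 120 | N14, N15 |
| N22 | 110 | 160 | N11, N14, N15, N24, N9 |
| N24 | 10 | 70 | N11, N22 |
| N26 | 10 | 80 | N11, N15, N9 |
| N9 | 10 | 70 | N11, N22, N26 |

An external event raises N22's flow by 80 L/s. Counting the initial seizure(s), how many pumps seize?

Round 1 — N22 at 190 > 160. N22 seizes.
  N22 sheds 190 L/s to N11, N14, N15, N24, N9: 38 each.
    N11: 40+38 = 78 ≤ 110
    N14: 80+38 = 118 > 100
    N15: 10+38 = 48 ≤ 80
    N24: 10+38 = 48 ≤ 70
    N9: 10+38 = 48 ≤ 70
Round 2 — N14 seizes.
  N14 sheds 118 L/s to N10, N15, N21: 39 each (1 lost).
    N10: 10+39 = 49 ≤ 80
    N15: 48+39 = 87 > 80
    N21: 90+39 = 129 > 120
Round 3 — N15, N21 seize.
  N15 sheds 87 L/s to N11, N26: 43 each (1 lost).
    N11: 78+43 = 121 > 110
    N26: 10+43 = 53 ≤ 80
  N21 sheds 129 L/s: no online neighbours, lost.
Round 4 — N11 seizes.
  N11 sheds 121 L/s to N10, N24, N26, N9: 30 each (1 lost).
    N10: 49+30 = 79 ≤ 80
    N24: 48+30 = 78 > 70
    N26: 53+30 = 83 > 80
    N9: 48+30 = 78 > 70
Round 5 — N24, N26, N9 seize.
  N24 sheds 78 L/s: no online neighbours, lost.
  N26 sheds 83 L/s: no online neighbours, lost.
  N9 sheds 78 L/s: no online neighbours, lost.
No further seizures.

8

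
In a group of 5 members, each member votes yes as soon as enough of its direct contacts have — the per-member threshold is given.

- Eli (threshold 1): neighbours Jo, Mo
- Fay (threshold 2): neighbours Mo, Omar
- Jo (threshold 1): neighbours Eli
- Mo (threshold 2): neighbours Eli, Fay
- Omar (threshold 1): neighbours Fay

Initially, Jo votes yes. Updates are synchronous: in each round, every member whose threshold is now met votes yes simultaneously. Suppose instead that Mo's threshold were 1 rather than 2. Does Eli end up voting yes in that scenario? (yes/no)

With Mo's threshold at 1:
Round 1 — Jo votes yes (initial).
Round 2 — checking thresholds:
  Eli: 1 of 2 neighbours ≥ 1, votes yes.
Round 3 — checking thresholds:
  Mo: 1 of 2 neighbours ≥ 1, votes yes.
Round 4 — no new yes votes; cascade stops.

yes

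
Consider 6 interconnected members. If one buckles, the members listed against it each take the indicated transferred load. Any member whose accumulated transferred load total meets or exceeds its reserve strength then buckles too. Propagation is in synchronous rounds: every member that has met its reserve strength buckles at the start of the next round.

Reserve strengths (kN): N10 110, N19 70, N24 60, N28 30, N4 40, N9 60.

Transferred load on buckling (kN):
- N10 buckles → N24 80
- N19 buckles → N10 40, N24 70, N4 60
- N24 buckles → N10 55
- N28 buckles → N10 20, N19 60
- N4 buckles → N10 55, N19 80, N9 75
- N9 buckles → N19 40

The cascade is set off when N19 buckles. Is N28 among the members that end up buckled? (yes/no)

Round 1 — N19 buckles (initial).
  N10: +40 → 40 < 110
  N24: +70 → 70 ≥ 60
  N4: +60 → 60 ≥ 40
Round 2 — N24, N4 buckle.
  N10: +55+55 → 150 ≥ 110
  N9: +75 → 75 ≥ 60
Round 3 — N10, N9 buckle.
No further bucklings.

no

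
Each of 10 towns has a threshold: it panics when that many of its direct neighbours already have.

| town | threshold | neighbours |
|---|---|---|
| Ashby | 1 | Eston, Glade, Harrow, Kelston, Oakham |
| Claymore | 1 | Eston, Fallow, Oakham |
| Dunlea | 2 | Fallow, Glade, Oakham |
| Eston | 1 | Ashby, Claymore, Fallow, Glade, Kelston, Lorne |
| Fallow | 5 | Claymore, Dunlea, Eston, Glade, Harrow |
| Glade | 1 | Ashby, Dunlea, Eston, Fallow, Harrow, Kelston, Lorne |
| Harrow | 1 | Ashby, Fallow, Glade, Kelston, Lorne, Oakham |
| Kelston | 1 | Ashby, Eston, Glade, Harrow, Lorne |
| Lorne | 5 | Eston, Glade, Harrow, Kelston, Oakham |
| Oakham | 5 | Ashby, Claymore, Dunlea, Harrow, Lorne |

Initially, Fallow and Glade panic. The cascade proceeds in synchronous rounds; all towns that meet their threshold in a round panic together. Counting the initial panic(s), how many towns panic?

8

Round 1 — Fallow, Glade panic (initial).
Round 2 — checking thresholds:
  Ashby: 1 of 5 neighbours ≥ 1, panics.
  Claymore: 1 of 3 neighbours ≥ 1, panics.
  Dunlea: 2 of 3 neighbours ≥ 2, panics.
  Eston: 2 of 6 neighbours ≥ 1, panics.
  Harrow: 2 of 6 neighbours ≥ 1, panics.
  Kelston: 1 of 5 neighbours ≥ 1, panics.
  Lorne: 1 of 5 neighbours < 5, not yet.
Round 3 — no new panics; cascade stops.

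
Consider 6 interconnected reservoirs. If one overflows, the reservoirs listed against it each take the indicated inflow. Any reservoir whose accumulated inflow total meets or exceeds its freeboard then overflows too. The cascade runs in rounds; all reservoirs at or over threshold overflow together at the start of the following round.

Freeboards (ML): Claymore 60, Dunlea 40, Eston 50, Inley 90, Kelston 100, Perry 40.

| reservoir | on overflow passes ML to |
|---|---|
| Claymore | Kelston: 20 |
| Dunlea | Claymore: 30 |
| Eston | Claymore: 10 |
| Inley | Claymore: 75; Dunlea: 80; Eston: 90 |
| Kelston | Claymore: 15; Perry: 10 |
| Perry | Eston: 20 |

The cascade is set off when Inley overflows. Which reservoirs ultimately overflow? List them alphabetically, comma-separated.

Round 1 — Inley overflows (initial).
  Claymore: +75 → 75 ≥ 60
  Dunlea: +80 → 80 ≥ 40
  Eston: +90 → 90 ≥ 50
Round 2 — Claymore, Dunlea, Eston overflow.
  Kelston: +20 → 20 < 100
No further overflows.

Claymore, Dunlea, Eston, Inley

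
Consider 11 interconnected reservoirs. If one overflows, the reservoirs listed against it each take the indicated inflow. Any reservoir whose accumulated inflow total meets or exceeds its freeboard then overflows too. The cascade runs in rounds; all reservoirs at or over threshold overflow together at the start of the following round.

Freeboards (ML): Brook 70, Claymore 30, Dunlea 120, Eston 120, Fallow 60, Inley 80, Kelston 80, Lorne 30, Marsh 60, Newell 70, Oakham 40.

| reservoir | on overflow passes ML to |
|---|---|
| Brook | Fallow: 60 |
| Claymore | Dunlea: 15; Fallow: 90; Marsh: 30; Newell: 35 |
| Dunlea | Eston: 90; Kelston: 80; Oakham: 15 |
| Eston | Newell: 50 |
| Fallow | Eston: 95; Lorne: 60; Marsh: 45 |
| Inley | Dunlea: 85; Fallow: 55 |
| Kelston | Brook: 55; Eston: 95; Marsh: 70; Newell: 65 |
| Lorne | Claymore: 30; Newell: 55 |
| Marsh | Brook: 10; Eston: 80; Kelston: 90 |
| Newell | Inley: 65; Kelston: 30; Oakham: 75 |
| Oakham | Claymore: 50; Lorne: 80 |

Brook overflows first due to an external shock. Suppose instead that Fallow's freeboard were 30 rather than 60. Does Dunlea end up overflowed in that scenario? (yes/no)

With Fallow's freeboard at 30:
Round 1 — Brook overflows (initial).
  Fallow: +60 → 60 ≥ 30
Round 2 — Fallow overflows.
  Eston: +95 → 95 < 120
  Lorne: +60 → 60 ≥ 30
  Marsh: +45 → 45 < 60
Round 3 — Lorne overflows.
  Claymore: +30 → 30 ≥ 30
  Newell: +55 → 55 < 70
Round 4 — Claymore overflows.
  Dunlea: +15 → 15 < 120
  Marsh: +30 → 75 ≥ 60
  Newell: +35 → 90 ≥ 70
Round 5 — Marsh, Newell overflow.
  Eston: +80 → 175 ≥ 120
  Inley: +65 → 65 < 80
  Kelston: +90+30 → 120 ≥ 80
  Oakham: +75 → 75 ≥ 40
Round 6 — Eston, Kelston, Oakham overflow.
No further overflows.

no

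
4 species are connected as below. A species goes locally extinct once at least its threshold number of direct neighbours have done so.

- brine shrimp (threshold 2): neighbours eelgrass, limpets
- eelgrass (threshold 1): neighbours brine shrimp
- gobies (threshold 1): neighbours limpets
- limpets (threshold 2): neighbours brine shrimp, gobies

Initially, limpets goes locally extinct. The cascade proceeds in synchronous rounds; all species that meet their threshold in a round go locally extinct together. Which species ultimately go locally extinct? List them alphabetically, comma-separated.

Round 1 — limpets goes locally extinct (initial).
Round 2 — checking thresholds:
  brine shrimp: 1 of 2 neighbours < 2, below threshold.
  gobies: 1 of 1 neighbours ≥ 1, goes locally extinct.
Round 3 — no new extinctions; cascade stops.

gobies, limpets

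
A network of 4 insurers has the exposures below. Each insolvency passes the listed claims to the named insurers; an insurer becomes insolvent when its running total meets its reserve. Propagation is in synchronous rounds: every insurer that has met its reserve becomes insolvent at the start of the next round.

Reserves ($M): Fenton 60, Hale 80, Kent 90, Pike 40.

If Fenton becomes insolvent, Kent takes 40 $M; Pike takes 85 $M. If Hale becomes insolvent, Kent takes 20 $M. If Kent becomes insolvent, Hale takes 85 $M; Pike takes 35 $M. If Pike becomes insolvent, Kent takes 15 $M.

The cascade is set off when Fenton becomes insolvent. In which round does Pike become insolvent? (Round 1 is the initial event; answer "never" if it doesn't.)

Round 1 — Fenton becomes insolvent (initial).
  Kent: +40 → 40 < 90
  Pike: +85 → 85 ≥ 40
Round 2 — Pike becomes insolvent.
  Kent: +15 → 55 < 90
No further insolvencies.

2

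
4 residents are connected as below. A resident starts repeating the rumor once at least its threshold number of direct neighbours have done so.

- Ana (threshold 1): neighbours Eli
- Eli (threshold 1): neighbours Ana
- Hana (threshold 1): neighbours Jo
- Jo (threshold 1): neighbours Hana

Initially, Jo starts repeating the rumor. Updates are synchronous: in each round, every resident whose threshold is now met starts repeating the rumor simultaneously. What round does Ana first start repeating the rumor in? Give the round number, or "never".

never

Round 1 — Jo starts repeating the rumor (initial).
Round 2 — checking thresholds:
  Hana: 1 of 1 neighbours ≥ 1, starts repeating the rumor.
Round 3 — no new spreads; cascade stops.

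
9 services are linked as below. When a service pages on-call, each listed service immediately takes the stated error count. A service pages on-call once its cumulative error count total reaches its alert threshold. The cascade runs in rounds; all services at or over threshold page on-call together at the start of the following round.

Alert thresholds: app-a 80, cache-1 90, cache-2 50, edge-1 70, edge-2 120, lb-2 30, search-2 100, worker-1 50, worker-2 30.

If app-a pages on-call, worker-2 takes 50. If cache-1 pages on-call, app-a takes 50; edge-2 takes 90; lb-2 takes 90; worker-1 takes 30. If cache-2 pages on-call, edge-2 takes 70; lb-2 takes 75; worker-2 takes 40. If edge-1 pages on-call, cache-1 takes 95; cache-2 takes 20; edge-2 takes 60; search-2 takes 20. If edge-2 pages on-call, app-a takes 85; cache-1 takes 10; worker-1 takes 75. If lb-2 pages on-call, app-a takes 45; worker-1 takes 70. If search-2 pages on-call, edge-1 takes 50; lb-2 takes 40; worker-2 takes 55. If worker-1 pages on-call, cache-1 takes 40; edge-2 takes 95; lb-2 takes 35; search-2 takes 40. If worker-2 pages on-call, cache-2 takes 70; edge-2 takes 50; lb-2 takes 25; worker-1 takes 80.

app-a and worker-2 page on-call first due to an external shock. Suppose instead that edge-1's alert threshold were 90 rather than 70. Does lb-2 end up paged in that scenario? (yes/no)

With edge-1's alert threshold at 90:
Round 1 — app-a, worker-2 page on-call (initial).
  cache-2: +70 → 70 ≥ 50
  edge-2: +50 → 50 < 120
  lb-2: +25 → 25 < 30
  worker-1: +80 → 80 ≥ 50
Round 2 — cache-2, worker-1 page on-call.
  cache-1: +40 → 40 < 90
  edge-2: +70+95 → 215 ≥ 120
  lb-2: +75+35 → 135 ≥ 30
  search-2: +40 → 40 < 100
Round 3 — edge-2, lb-2 page on-call.
  cache-1: +10 → 50 < 90
No further pages.

yes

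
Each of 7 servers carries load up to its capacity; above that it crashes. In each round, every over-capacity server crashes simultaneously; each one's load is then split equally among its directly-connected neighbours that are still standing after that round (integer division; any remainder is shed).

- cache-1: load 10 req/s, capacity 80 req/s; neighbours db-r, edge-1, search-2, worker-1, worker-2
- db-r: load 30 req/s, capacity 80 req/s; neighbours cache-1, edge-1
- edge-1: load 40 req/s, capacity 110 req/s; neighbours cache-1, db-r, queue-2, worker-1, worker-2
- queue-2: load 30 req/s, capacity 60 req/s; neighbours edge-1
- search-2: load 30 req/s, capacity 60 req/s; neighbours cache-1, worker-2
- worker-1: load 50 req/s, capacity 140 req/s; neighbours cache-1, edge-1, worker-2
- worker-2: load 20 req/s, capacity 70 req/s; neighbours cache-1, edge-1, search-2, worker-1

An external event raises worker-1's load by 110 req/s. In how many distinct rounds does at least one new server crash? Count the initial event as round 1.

4

Round 1 — worker-1 at 160 > 140. worker-1 crashes.
  worker-1 sheds 160 req/s to cache-1, edge-1, worker-2: 53 each (1 lost).
    cache-1: 10+53 = 63 ≤ 80
    edge-1: 40+53 = 93 ≤ 110
    worker-2: 20+53 = 73 > 70
Round 2 — worker-2 crashes.
  worker-2 sheds 73 req/s to cache-1, edge-1, search-2: 24 each (1 lost).
    cache-1: 63+24 = 87 > 80
    edge-1: 93+24 = 117 > 110
    search-2: 30+24 = 54 ≤ 60
Round 3 — cache-1, edge-1 crash.
  cache-1 sheds 87 req/s to db-r, search-2: 43 each (1 lost).
    db-r: 30+43 = 73 ≤ 80
    search-2: 54+43 = 97 > 60
  edge-1 sheds 117 req/s to db-r, queue-2: 58 each (1 lost).
    db-r: 73+58 = 131 > 80
    queue-2: 30+58 = 88 > 60
Round 4 — db-r, queue-2, search-2 crash.
  db-r sheds 131 req/s: no online neighbours, lost.
  queue-2 sheds 88 req/s: no online neighbours, lost.
  search-2 sheds 97 req/s: no online neighbours, lost.
No further crashes.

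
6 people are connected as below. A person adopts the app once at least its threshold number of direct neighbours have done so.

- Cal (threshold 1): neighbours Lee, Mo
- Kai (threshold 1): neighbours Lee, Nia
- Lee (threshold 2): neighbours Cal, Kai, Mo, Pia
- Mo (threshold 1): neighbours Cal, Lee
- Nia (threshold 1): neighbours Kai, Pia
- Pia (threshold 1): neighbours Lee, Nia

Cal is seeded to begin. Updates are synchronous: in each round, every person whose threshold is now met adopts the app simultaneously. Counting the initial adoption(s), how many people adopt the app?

Round 1 — Cal adopts the app (initial).
Round 2 — checking thresholds:
  Lee: 1 of 4 neighbours < 2, below threshold.
  Mo: 1 of 2 neighbours ≥ 1, adopts the app.
Round 3 — checking thresholds:
  Lee: 2 of 4 neighbours ≥ 2, adopts the app.
Round 4 — checking thresholds:
  Kai: 1 of 2 neighbours ≥ 1, adopts the app.
  Pia: 1 of 2 neighbours ≥ 1, adopts the app.
Round 5 — checking thresholds:
  Nia: 2 of 2 neighbours ≥ 1, adopts the app.
Round 6 — no new adoptions; cascade stops.

6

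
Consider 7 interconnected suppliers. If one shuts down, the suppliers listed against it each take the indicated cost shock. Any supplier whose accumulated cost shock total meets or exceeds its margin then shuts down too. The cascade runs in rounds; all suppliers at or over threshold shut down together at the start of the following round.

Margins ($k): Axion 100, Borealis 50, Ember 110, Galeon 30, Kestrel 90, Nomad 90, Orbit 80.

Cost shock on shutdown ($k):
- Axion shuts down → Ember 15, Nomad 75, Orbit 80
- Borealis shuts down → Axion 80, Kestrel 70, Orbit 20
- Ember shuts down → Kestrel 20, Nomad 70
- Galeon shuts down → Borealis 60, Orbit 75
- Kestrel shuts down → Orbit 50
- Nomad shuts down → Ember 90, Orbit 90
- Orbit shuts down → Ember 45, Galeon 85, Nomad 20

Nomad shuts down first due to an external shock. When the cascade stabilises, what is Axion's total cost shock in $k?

Round 1 — Nomad shuts down (initial).
  Ember: +90 → 90 < 110
  Orbit: +90 → 90 ≥ 80
Round 2 — Orbit shuts down.
  Ember: +45 → 135 ≥ 110
  Galeon: +85 → 85 ≥ 30
Round 3 — Ember, Galeon shut down.
  Borealis: +60 → 60 ≥ 50
  Kestrel: +20 → 20 < 90
Round 4 — Borealis shuts down.
  Axion: +80 → 80 < 100
  Kestrel: +70 → 90 ≥ 90
Round 5 — Kestrel shuts down.
No further shutdowns.

80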